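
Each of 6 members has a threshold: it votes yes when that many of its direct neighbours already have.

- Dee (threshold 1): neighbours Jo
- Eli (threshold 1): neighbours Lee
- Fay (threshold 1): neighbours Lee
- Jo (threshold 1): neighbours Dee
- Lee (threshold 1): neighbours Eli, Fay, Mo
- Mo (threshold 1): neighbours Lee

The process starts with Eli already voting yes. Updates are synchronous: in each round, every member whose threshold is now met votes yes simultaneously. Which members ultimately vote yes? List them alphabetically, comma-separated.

Round 1 — Eli votes yes (initial).
Round 2 — checking thresholds:
  Lee: 1 of 3 neighbours ≥ 1, votes yes.
Round 3 — checking thresholds:
  Fay: 1 of 1 neighbours ≥ 1, votes yes.
  Mo: 1 of 1 neighbours ≥ 1, votes yes.
Round 4 — no new yes votes; cascade stops.

Eli, Fay, Lee, Mo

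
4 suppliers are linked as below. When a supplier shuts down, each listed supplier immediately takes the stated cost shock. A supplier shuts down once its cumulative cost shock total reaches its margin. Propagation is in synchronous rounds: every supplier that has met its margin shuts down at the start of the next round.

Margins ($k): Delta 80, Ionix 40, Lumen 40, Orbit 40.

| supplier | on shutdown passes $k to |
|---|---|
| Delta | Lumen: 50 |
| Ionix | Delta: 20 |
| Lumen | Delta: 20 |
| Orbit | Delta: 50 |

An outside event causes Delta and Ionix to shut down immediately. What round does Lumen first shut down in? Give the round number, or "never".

2

Round 1 — Delta, Ionix shut down (initial).
  Lumen: +50 → 50 ≥ 40
Round 2 — Lumen shuts down.
No further shutdowns.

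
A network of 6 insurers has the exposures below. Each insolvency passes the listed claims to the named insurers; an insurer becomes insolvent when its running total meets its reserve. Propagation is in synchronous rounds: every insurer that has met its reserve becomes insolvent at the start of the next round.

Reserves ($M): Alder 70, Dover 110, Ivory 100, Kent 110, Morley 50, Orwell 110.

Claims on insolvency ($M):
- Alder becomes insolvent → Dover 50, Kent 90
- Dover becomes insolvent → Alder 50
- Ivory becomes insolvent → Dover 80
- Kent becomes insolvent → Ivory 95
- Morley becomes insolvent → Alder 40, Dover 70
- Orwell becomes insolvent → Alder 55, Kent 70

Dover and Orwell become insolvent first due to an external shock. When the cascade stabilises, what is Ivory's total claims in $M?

95

Round 1 — Dover, Orwell become insolvent (initial).
  Alder: +50+55 → 105 ≥ 70
  Kent: +70 → 70 < 110
Round 2 — Alder becomes insolvent.
  Kent: +90 → 160 ≥ 110
Round 3 — Kent becomes insolvent.
  Ivory: +95 → 95 < 100
No further insolvencies.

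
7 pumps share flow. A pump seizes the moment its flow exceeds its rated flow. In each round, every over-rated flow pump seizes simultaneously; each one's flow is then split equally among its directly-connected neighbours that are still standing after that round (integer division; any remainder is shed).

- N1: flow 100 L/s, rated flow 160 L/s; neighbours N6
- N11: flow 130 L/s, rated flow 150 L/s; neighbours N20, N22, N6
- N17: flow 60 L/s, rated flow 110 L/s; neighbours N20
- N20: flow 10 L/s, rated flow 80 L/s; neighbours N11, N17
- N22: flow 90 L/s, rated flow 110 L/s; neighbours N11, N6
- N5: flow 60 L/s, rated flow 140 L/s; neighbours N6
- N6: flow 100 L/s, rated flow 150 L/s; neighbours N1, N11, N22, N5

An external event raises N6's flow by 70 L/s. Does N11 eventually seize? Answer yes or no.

Round 1 — N6 at 170 > 150. N6 seizes.
  N6 sheds 170 L/s to N1, N11, N22, N5: 42 each (2 lost).
    N1: 100+42 = 142 ≤ 160
    N11: 130+42 = 172 > 150
    N22: 90+42 = 132 > 110
    N5: 60+42 = 102 ≤ 140
Round 2 — N11, N22 seize.
  N11 sheds 172 L/s to N20: 172 each.
    N20: 10+172 = 182 > 80
  N22 sheds 132 L/s: no online neighbours, lost.
Round 3 — N20 seizes.
  N20 sheds 182 L/s to N17: 182 each.
    N17: 60+182 = 242 > 110
Round 4 — N17 seizes.
  N17 sheds 242 L/s: no online neighbours, lost.
No further seizures.

yes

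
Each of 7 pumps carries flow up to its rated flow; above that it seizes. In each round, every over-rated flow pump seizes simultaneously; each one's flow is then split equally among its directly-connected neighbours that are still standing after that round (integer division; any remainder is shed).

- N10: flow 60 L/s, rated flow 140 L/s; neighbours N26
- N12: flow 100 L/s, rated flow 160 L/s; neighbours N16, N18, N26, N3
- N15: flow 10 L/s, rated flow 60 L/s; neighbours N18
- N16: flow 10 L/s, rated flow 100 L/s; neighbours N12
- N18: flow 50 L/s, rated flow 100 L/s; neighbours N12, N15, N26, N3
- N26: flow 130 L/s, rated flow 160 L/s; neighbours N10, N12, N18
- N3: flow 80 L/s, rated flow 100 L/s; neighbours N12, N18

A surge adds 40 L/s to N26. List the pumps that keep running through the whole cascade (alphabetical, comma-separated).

Round 1 — N26 at 170 > 160. N26 seizes.
  N26 sheds 170 L/s to N10, N12, N18: 56 each (2 lost).
    N10: 60+56 = 116 ≤ 140
    N12: 100+56 = 156 ≤ 160
    N18: 50+56 = 106 > 100
Round 2 — N18 seizes.
  N18 sheds 106 L/s to N12, N15, N3: 35 each (1 lost).
    N12: 156+35 = 191 > 160
    N15: 10+35 = 45 ≤ 60
    N3: 80+35 = 115 > 100
Round 3 — N12, N3 seize.
  N12 sheds 191 L/s to N16: 191 each.
    N16: 10+191 = 201 > 100
  N3 sheds 115 L/s: no online neighbours, lost.
Round 4 — N16 seizes.
  N16 sheds 201 L/s: no online neighbours, lost.
No further seizures.

N10, N15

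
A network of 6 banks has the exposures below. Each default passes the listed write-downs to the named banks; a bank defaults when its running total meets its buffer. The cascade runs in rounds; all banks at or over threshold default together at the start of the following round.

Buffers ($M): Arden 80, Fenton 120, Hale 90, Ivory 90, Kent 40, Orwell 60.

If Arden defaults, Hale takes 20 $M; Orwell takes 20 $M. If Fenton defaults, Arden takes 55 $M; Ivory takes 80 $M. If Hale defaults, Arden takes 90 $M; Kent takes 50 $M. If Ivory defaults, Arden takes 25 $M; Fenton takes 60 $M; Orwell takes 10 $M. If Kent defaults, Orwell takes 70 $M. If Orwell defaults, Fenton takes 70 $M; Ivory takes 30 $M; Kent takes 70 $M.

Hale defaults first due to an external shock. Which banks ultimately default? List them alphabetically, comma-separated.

Round 1 — Hale defaults (initial).
  Arden: +90 → 90 ≥ 80
  Kent: +50 → 50 ≥ 40
Round 2 — Arden, Kent default.
  Orwell: +20+70 → 90 ≥ 60
Round 3 — Orwell defaults.
  Fenton: +70 → 70 < 120
  Ivory: +30 → 30 < 90
No further defaults.

Arden, Hale, Kent, Orwell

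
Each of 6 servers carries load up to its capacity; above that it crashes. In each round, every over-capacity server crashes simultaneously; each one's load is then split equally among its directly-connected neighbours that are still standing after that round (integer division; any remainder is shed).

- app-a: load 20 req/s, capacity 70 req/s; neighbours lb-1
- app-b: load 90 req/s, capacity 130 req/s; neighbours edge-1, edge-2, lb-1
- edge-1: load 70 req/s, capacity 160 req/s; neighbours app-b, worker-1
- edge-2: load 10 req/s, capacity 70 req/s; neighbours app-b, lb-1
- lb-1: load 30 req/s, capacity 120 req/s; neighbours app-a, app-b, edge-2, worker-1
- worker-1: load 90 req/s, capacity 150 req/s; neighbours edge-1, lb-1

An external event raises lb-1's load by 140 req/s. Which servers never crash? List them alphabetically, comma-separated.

Round 1 — lb-1 at 170 > 120. lb-1 crashes.
  lb-1 sheds 170 req/s to app-a, app-b, edge-2, worker-1: 42 each (2 lost).
    app-a: 20+42 = 62 ≤ 70
    app-b: 90+42 = 132 > 130
    edge-2: 10+42 = 52 ≤ 70
    worker-1: 90+42 = 132 ≤ 150
Round 2 — app-b crashes.
  app-b sheds 132 req/s to edge-1, edge-2: 66 each.
    edge-1: 70+66 = 136 ≤ 160
    edge-2: 52+66 = 118 > 70
Round 3 — edge-2 crashes.
  edge-2 sheds 118 req/s: no online neighbours, lost.
No further crashes.

app-a, edge-1, worker-1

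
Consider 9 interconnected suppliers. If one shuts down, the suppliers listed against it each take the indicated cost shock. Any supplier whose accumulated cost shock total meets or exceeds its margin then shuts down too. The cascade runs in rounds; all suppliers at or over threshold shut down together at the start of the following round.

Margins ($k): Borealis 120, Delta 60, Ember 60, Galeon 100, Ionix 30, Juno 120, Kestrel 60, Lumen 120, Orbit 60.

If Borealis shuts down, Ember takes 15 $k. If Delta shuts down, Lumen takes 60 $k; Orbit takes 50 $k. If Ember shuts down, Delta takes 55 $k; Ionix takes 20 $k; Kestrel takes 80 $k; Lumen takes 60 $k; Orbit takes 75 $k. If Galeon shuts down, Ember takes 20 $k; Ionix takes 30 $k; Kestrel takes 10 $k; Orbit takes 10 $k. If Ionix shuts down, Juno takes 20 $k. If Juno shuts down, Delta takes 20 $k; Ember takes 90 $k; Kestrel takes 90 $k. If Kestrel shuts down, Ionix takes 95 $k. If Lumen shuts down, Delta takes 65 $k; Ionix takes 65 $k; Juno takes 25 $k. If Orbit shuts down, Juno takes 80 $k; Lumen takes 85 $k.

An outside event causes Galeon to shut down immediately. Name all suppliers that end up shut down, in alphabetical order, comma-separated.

Galeon, Ionix

Round 1 — Galeon shuts down (initial).
  Ember: +20 → 20 < 60
  Ionix: +30 → 30 ≥ 30
  Kestrel: +10 → 10 < 60
  Orbit: +10 → 10 < 60
Round 2 — Ionix shuts down.
  Juno: +20 → 20 < 120
No further shutdowns.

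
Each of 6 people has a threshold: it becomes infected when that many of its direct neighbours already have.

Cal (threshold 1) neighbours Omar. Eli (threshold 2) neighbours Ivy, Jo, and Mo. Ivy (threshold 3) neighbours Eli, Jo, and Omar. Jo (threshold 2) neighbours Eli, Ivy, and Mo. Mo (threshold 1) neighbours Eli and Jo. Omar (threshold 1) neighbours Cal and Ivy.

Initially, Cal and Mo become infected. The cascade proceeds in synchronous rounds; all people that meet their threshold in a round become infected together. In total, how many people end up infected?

3

Round 1 — Cal, Mo become infected (initial).
Round 2 — checking thresholds:
  Eli: 1 of 3 neighbours < 2, not yet.
  Jo: 1 of 3 neighbours < 2, not yet.
  Omar: 1 of 2 neighbours ≥ 1, becomes infected.
Round 3 — no new infections; cascade stops.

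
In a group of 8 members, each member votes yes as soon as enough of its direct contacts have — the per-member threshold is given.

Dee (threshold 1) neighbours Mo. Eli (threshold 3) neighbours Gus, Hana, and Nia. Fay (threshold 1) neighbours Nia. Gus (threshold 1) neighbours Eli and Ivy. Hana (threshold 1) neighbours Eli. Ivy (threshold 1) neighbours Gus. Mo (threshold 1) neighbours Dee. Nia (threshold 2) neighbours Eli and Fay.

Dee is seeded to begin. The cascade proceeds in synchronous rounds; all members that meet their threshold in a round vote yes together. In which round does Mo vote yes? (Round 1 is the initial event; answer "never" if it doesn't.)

2

Round 1 — Dee votes yes (initial).
Round 2 — checking thresholds:
  Mo: 1 of 1 neighbours ≥ 1, votes yes.
Round 3 — no new yes votes; cascade stops.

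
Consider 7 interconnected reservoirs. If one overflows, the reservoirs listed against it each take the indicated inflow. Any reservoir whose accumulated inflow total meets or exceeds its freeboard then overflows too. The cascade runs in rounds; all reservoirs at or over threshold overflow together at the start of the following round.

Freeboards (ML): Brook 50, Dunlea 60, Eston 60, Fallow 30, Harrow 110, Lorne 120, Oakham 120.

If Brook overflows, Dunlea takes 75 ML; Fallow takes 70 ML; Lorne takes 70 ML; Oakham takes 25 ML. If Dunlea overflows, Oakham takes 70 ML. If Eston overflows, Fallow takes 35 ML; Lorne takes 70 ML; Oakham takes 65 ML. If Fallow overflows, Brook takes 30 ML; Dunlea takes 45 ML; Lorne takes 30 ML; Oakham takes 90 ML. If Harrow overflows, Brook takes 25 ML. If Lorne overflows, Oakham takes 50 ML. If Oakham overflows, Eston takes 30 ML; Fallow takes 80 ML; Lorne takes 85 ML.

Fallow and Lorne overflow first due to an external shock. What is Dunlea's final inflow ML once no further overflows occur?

Round 1 — Fallow, Lorne overflow (initial).
  Brook: +30 → 30 < 50
  Dunlea: +45 → 45 < 60
  Oakham: +90+50 → 140 ≥ 120
Round 2 — Oakham overflows.
  Eston: +30 → 30 < 60
No further overflows.

45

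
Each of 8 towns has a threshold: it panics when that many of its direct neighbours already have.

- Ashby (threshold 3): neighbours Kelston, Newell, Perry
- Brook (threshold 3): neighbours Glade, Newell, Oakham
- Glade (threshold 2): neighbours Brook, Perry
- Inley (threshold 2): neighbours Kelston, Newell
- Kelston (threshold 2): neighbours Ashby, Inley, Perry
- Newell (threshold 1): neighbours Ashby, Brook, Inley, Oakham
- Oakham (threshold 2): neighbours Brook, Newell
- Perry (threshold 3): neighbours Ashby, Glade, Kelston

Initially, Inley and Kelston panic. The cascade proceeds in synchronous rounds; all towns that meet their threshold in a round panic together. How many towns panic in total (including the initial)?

3

Round 1 — Inley, Kelston panic (initial).
Round 2 — checking thresholds:
  Ashby: 1 of 3 neighbours < 3, holds.
  Newell: 1 of 4 neighbours ≥ 1, panics.
  Perry: 1 of 3 neighbours < 3, holds.
Round 3 — no new panics; cascade stops.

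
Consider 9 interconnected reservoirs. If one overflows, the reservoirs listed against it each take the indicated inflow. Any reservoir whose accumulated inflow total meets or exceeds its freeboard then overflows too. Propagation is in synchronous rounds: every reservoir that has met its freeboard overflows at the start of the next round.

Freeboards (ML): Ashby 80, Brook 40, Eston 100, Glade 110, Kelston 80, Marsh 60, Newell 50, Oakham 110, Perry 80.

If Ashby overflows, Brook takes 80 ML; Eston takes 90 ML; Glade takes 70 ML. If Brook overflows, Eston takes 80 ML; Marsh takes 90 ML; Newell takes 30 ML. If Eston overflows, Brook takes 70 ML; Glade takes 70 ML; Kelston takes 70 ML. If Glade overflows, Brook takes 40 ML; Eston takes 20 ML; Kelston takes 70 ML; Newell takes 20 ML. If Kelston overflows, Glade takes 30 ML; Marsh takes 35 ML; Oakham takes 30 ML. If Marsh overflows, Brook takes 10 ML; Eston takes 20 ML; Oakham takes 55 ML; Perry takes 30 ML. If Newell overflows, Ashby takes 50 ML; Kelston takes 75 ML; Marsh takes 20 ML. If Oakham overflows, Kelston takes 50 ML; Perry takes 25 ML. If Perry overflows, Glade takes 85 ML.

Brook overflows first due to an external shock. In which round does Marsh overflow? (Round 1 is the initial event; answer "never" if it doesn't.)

2

Round 1 — Brook overflows (initial).
  Eston: +80 → 80 < 100
  Marsh: +90 → 90 ≥ 60
  Newell: +30 → 30 < 50
Round 2 — Marsh overflows.
  Eston: +20 → 100 ≥ 100
  Oakham: +55 → 55 < 110
  Perry: +30 → 30 < 80
Round 3 — Eston overflows.
  Glade: +70 → 70 < 110
  Kelston: +70 → 70 < 80
No further overflows.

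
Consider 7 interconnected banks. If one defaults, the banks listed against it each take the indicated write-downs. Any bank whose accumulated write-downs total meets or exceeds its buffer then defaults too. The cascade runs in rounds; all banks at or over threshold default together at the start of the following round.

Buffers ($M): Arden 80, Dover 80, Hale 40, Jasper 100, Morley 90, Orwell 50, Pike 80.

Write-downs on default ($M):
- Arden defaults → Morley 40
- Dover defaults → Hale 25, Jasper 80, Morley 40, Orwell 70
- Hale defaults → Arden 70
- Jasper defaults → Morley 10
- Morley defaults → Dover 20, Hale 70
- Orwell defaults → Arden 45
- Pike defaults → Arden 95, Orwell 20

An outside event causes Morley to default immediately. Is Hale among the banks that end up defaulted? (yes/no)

Round 1 — Morley defaults (initial).
  Dover: +20 → 20 < 80
  Hale: +70 → 70 ≥ 40
Round 2 — Hale defaults.
  Arden: +70 → 70 < 80
No further defaults.

yes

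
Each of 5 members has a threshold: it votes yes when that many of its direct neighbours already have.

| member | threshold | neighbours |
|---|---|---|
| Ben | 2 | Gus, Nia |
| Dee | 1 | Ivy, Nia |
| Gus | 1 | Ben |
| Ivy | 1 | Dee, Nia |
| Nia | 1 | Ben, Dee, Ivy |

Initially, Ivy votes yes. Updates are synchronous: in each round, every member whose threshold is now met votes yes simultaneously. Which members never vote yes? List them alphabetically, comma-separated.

Ben, Gus

Round 1 — Ivy votes yes (initial).
Round 2 — checking thresholds:
  Dee: 1 of 2 neighbours ≥ 1, votes yes.
  Nia: 1 of 3 neighbours ≥ 1, votes yes.
Round 3 — no new yes votes; cascade stops.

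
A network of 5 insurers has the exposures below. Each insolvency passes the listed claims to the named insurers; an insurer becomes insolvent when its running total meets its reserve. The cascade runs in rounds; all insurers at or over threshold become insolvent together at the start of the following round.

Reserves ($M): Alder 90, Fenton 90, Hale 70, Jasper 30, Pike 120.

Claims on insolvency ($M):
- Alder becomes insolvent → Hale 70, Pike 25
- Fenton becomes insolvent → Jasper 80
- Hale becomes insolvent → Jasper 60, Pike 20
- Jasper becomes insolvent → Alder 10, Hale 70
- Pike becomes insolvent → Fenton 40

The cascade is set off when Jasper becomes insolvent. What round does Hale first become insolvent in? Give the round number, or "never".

2

Round 1 — Jasper becomes insolvent (initial).
  Alder: +10 → 10 < 90
  Hale: +70 → 70 ≥ 70
Round 2 — Hale becomes insolvent.
  Pike: +20 → 20 < 120
No further insolvencies.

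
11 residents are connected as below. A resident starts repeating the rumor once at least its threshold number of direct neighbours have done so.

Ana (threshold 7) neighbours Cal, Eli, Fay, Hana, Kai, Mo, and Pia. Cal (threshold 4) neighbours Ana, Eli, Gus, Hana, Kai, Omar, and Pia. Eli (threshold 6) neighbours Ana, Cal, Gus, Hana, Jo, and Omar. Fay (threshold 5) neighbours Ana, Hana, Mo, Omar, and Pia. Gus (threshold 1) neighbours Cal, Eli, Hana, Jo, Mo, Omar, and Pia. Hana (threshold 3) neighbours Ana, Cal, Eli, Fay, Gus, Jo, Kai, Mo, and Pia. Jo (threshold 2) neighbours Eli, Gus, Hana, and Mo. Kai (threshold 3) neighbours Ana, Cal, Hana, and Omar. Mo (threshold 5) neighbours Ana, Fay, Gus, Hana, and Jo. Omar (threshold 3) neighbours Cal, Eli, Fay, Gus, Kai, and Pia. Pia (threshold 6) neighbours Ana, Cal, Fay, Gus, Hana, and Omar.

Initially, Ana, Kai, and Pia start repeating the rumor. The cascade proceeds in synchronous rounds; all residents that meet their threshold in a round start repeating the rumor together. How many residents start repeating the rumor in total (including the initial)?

9

Round 1 — Ana, Kai, Pia start repeating the rumor (initial).
Round 2 — checking thresholds:
  Cal: 3 of 7 neighbours < 4, not yet.
  Eli: 1 of 6 neighbours < 6, not yet.
  Fay: 2 of 5 neighbours < 5, not yet.
  Gus: 1 of 7 neighbours ≥ 1, starts repeating the rumor.
  Hana: 3 of 9 neighbours ≥ 3, starts repeating the rumor.
  Mo: 1 of 5 neighbours < 5, not yet.
  Omar: 2 of 6 neighbours < 3, not yet.
Round 3 — checking thresholds:
  Cal: 5 of 7 neighbours ≥ 4, starts repeating the rumor.
  Eli: 3 of 6 neighbours < 6, not yet.
  Fay: 3 of 5 neighbours < 5, not yet.
  Jo: 2 of 4 neighbours ≥ 2, starts repeating the rumor.
  Mo: 3 of 5 neighbours < 5, not yet.
  Omar: 3 of 6 neighbours ≥ 3, starts repeating the rumor.
Round 4 — checking thresholds:
  Eli: 6 of 6 neighbours ≥ 6, starts repeating the rumor.
  Fay: 4 of 5 neighbours < 5, not yet.
  Mo: 4 of 5 neighbours < 5, not yet.
Round 5 — no new spreads; cascade stops.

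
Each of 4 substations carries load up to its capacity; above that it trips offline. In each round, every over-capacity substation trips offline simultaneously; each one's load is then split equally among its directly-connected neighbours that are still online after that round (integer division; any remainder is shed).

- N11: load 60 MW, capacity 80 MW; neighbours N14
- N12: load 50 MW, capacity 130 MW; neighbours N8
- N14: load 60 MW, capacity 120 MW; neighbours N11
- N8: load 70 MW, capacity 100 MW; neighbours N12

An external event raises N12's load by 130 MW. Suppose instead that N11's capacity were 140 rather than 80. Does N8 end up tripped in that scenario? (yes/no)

With N11's capacity at 140:
Round 1 — N12 at 180 > 130. N12 trips offline.
  N12 sheds 180 MW to N8: 180 each.
    N8: 70+180 = 250 > 100
Round 2 — N8 trips offline.
  N8 sheds 250 MW: no online neighbours, lost.
No further trips.

yes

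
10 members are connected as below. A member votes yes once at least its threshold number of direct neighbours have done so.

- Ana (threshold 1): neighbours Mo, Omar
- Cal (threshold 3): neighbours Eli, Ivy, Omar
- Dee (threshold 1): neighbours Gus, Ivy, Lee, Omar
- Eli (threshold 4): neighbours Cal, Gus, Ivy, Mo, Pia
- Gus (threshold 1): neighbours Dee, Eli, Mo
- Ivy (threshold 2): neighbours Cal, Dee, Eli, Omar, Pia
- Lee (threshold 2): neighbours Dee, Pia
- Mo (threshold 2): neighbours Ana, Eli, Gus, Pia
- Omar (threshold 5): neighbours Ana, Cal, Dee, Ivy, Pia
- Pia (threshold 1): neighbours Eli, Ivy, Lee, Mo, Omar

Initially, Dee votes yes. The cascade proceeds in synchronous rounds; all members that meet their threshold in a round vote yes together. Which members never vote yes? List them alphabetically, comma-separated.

Round 1 — Dee votes yes (initial).
Round 2 — checking thresholds:
  Gus: 1 of 3 neighbours ≥ 1, votes yes.
  Ivy: 1 of 5 neighbours < 2, holds.
  Lee: 1 of 2 neighbours < 2, holds.
  Omar: 1 of 5 neighbours < 5, holds.
Round 3 — no new yes votes; cascade stops.

Ana, Cal, Eli, Ivy, Lee, Mo, Omar, Pia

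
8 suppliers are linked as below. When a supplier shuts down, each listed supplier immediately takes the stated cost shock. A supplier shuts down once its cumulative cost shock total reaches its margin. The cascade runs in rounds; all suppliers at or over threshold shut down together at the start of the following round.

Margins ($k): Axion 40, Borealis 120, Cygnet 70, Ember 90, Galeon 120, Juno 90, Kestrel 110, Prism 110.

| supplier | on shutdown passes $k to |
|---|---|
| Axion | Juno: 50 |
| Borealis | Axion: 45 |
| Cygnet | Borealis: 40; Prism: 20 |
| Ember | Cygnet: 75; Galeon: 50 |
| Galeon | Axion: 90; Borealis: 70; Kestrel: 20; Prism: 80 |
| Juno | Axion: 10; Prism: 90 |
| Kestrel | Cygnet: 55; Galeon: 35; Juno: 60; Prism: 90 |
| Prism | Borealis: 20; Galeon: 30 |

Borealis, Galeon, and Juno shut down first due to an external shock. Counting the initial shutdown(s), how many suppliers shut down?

5

Round 1 — Borealis, Galeon, Juno shut down (initial).
  Axion: +45+90+10 → 145 ≥ 40
  Kestrel: +20 → 20 < 110
  Prism: +80+90 → 170 ≥ 110
Round 2 — Axion, Prism shut down.
No further shutdowns.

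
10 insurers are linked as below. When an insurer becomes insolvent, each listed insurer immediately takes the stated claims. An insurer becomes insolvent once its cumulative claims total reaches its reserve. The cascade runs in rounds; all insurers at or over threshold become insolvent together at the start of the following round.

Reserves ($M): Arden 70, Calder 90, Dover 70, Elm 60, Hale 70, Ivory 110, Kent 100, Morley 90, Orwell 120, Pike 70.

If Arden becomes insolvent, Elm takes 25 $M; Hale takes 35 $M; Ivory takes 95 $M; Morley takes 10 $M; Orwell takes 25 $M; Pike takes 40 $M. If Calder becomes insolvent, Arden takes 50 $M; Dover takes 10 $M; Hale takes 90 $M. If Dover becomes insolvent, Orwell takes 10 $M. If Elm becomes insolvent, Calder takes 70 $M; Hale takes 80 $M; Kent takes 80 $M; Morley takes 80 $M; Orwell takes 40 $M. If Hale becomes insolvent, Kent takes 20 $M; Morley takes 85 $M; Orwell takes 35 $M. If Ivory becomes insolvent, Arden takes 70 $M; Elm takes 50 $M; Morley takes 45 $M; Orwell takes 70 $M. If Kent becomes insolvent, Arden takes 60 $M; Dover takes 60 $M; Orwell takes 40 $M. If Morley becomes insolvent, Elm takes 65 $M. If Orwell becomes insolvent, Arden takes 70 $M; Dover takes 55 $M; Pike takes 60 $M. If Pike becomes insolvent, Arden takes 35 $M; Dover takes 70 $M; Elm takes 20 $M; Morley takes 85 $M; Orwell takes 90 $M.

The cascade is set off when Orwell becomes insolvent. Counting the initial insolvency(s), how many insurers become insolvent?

8

Round 1 — Orwell becomes insolvent (initial).
  Arden: +70 → 70 ≥ 70
  Dover: +55 → 55 < 70
  Pike: +60 → 60 < 70
Round 2 — Arden becomes insolvent.
  Elm: +25 → 25 < 60
  Hale: +35 → 35 < 70
  Ivory: +95 → 95 < 110
  Morley: +10 → 10 < 90
  Pike: +40 → 100 ≥ 70
Round 3 — Pike becomes insolvent.
  Dover: +70 → 125 ≥ 70
  Elm: +20 → 45 < 60
  Morley: +85 → 95 ≥ 90
Round 4 — Dover, Morley become insolvent.
  Elm: +65 → 110 ≥ 60
Round 5 — Elm becomes insolvent.
  Calder: +70 → 70 < 90
  Hale: +80 → 115 ≥ 70
  Kent: +80 → 80 < 100
Round 6 — Hale becomes insolvent.
  Kent: +20 → 100 ≥ 100
Round 7 — Kent becomes insolvent.
No further insolvencies.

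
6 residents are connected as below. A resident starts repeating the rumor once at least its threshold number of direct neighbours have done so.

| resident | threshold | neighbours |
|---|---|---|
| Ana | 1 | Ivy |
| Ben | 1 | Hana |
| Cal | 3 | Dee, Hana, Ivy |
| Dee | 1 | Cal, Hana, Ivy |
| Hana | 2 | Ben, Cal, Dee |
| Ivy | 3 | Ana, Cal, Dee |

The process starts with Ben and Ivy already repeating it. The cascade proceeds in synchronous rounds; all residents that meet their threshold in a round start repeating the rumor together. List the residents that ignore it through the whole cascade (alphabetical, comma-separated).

none

Round 1 — Ben, Ivy start repeating the rumor (initial).
Round 2 — checking thresholds:
  Ana: 1 of 1 neighbours ≥ 1, starts repeating the rumor.
  Cal: 1 of 3 neighbours < 3, below threshold.
  Dee: 1 of 3 neighbours ≥ 1, starts repeating the rumor.
  Hana: 1 of 3 neighbours < 2, below threshold.
Round 3 — checking thresholds:
  Cal: 2 of 3 neighbours < 3, below threshold.
  Hana: 2 of 3 neighbours ≥ 2, starts repeating the rumor.
Round 4 — checking thresholds:
  Cal: 3 of 3 neighbours ≥ 3, starts repeating the rumor.
Round 5 — no new spreads; cascade stops.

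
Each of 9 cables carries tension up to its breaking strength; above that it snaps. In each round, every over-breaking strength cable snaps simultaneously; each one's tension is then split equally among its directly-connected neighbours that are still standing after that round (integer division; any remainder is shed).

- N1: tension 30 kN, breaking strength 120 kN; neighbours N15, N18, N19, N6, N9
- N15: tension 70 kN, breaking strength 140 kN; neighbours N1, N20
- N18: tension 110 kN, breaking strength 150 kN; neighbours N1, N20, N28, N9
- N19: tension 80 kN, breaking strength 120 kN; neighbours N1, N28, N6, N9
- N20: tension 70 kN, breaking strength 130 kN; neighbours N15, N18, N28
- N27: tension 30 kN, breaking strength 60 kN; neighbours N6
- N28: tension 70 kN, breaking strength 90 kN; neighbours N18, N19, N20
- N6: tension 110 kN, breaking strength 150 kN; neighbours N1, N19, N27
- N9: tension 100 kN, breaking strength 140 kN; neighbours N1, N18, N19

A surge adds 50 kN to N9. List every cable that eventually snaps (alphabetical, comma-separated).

Round 1 — N9 at 150 > 140. N9 snaps.
  N9 sheds 150 kN to N1, N18, N19: 50 each.
    N1: 30+50 = 80 ≤ 120
    N18: 110+50 = 160 > 150
    N19: 80+50 = 130 > 120
Round 2 — N18, N19 snap.
  N18 sheds 160 kN to N1, N20, N28: 53 each (1 lost).
    N1: 80+53 = 133 > 120
    N20: 70+53 = 123 ≤ 130
    N28: 70+53 = 123 > 90
  N19 sheds 130 kN to N1, N28, N6: 43 each (1 lost).
    N1: 133+43 = 176 > 120
    N28: 123+43 = 166 > 90
    N6: 110+43 = 153 > 150
Round 3 — N1, N28, N6 snap.
  N1 sheds 176 kN to N15: 176 each.
    N15: 70+176 = 246 > 140
  N28 sheds 166 kN to N20: 166 each.
    N20: 123+166 = 289 > 130
  N6 sheds 153 kN to N27: 153 each.
    N27: 30+153 = 183 > 60
Round 4 — N15, N20, N27 snap.
  N15 sheds 246 kN: no online neighbours, lost.
  N20 sheds 289 kN: no online neighbours, lost.
  N27 sheds 183 kN: no online neighbours, lost.
No further breaks.

N1, N15, N18, N19, N20, N27, N28, N6, N9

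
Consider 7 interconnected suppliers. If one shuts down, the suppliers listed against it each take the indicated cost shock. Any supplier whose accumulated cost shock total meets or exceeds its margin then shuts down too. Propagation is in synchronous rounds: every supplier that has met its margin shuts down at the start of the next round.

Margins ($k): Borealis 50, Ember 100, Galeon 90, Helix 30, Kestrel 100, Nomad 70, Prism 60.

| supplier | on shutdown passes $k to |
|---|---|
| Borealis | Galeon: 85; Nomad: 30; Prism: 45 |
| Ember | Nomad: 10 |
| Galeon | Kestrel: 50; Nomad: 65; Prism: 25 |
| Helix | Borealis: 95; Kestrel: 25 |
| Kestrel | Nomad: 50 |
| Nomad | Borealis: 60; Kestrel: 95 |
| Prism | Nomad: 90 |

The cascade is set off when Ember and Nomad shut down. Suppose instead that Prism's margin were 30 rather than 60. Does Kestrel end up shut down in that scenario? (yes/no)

no

With Prism's margin at 30:
Round 1 — Ember, Nomad shut down (initial).
  Borealis: +60 → 60 ≥ 50
  Kestrel: +95 → 95 < 100
Round 2 — Borealis shuts down.
  Galeon: +85 → 85 < 90
  Prism: +45 → 45 ≥ 30
Round 3 — Prism shuts down.
No further shutdowns.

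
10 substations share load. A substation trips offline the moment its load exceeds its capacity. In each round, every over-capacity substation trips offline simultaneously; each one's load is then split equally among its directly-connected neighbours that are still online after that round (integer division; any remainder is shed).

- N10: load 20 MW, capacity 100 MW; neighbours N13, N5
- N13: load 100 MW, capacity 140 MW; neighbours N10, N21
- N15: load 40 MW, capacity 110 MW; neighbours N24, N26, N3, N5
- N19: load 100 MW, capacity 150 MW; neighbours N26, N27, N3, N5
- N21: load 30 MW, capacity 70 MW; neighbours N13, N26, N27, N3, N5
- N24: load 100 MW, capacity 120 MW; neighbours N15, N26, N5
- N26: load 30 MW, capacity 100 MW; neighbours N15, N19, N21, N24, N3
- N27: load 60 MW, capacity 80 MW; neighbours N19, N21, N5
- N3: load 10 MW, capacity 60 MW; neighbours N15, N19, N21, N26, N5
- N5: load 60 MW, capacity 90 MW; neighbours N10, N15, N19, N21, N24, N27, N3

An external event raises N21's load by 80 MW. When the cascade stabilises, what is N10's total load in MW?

Round 1 — N21 at 110 > 70. N21 trips offline.
  N21 sheds 110 MW to N13, N26, N27, N3, N5: 22 each.
    N13: 100+22 = 122 ≤ 140
    N26: 30+22 = 52 ≤ 100
    N27: 60+22 = 82 > 80
    N3: 10+22 = 32 ≤ 60
    N5: 60+22 = 82 ≤ 90
Round 2 — N27 trips offline.
  N27 sheds 82 MW to N19, N5: 41 each.
    N19: 100+41 = 141 ≤ 150
    N5: 82+41 = 123 > 90
Round 3 — N5 trips offline.
  N5 sheds 123 MW to N10, N15, N19, N24, N3: 24 each (3 lost).
    N10: 20+24 = 44 ≤ 100
    N15: 40+24 = 64 ≤ 110
    N19: 141+24 = 165 > 150
    N24: 100+24 = 124 > 120
    N3: 32+24 = 56 ≤ 60
Round 4 — N19, N24 trip offline.
  N19 sheds 165 MW to N26, N3: 82 each (1 lost).
    N26: 52+82 = 134 > 100
    N3: 56+82 = 138 > 60
  N24 sheds 124 MW to N15, N26: 62 each.
    N15: 64+62 = 126 > 110
    N26: 134+62 = 196 > 100
Round 5 — N15, N26, N3 trip offline.
  N15 sheds 126 MW: no online neighbours, lost.
  N26 sheds 196 MW: no online neighbours, lost.
  N3 sheds 138 MW: no online neighbours, lost.
No further trips.

44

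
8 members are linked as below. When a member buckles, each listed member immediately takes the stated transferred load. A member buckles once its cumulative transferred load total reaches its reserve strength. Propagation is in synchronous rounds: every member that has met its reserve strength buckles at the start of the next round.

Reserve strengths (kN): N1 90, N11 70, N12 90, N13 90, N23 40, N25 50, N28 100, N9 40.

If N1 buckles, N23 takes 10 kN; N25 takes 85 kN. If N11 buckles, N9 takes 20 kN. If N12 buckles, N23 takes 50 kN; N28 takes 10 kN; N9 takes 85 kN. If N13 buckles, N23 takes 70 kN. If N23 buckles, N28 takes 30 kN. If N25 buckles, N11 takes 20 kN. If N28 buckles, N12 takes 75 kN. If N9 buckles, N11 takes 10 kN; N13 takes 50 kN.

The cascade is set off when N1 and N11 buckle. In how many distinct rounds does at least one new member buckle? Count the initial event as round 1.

Round 1 — N1, N11 buckle (initial).
  N23: +10 → 10 < 40
  N25: +85 → 85 ≥ 50
  N9: +20 → 20 < 40
Round 2 — N25 buckles.
No further bucklings.

2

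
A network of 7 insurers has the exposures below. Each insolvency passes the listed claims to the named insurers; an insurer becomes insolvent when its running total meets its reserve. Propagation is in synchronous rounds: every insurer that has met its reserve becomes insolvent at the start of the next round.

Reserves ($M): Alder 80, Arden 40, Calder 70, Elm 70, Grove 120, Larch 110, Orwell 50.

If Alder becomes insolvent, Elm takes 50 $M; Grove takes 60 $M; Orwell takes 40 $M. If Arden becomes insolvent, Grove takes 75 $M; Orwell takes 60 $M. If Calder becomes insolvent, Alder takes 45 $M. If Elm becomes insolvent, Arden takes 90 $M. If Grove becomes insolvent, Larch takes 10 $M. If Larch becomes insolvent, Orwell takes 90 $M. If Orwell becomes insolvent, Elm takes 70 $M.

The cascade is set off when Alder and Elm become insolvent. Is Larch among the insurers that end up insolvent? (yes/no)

no

Round 1 — Alder, Elm become insolvent (initial).
  Arden: +90 → 90 ≥ 40
  Grove: +60 → 60 < 120
  Orwell: +40 → 40 < 50
Round 2 — Arden becomes insolvent.
  Grove: +75 → 135 ≥ 120
  Orwell: +60 → 100 ≥ 50
Round 3 — Grove, Orwell become insolvent.
  Larch: +10 → 10 < 110
No further insolvencies.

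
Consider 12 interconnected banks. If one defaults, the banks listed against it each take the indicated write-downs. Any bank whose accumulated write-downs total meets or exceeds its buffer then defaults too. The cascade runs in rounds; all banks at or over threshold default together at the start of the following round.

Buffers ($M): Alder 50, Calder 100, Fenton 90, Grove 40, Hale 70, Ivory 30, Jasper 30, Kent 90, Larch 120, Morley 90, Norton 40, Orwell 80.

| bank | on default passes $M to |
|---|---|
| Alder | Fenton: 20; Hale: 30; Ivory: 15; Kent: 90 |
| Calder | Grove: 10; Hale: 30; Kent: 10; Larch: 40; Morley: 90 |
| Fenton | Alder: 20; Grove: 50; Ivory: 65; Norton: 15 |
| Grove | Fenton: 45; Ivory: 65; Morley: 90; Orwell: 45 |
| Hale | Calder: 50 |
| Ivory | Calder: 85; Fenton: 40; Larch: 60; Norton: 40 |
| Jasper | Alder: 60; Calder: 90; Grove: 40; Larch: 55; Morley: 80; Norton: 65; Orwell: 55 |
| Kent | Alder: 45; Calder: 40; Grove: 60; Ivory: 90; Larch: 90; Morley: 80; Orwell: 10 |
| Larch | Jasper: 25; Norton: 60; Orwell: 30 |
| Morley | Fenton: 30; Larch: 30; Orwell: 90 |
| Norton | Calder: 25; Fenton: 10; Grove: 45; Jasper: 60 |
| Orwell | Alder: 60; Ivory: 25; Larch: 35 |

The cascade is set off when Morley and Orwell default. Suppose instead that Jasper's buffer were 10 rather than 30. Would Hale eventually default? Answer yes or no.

no

With Jasper's buffer at 10:
Round 1 — Morley, Orwell default (initial).
  Alder: +60 → 60 ≥ 50
  Fenton: +30 → 30 < 90
  Ivory: +25 → 25 < 30
  Larch: +30+35 → 65 < 120
Round 2 — Alder defaults.
  Fenton: +20 → 50 < 90
  Hale: +30 → 30 < 70
  Ivory: +15 → 40 ≥ 30
  Kent: +90 → 90 ≥ 90
Round 3 — Ivory, Kent default.
  Calder: +85+40 → 125 ≥ 100
  Fenton: +40 → 90 ≥ 90
  Grove: +60 → 60 ≥ 40
  Larch: +60+90 → 215 ≥ 120
  Norton: +40 → 40 ≥ 40
Round 4 — Calder, Fenton, Grove, Larch, Norton default.
  Hale: +30 → 60 < 70
  Jasper: +25+60 → 85 ≥ 10
Round 5 — Jasper defaults.
No further defaults.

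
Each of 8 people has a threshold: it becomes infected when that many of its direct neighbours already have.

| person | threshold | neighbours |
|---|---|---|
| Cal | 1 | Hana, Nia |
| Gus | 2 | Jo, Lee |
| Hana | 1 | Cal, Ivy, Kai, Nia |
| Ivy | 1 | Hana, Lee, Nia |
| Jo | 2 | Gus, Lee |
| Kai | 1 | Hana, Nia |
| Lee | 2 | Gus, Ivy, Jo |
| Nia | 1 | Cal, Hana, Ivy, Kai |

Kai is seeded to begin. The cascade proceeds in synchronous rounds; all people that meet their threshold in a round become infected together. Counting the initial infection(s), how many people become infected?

5

Round 1 — Kai becomes infected (initial).
Round 2 — checking thresholds:
  Hana: 1 of 4 neighbours ≥ 1, becomes infected.
  Nia: 1 of 4 neighbours ≥ 1, becomes infected.
Round 3 — checking thresholds:
  Cal: 2 of 2 neighbours ≥ 1, becomes infected.
  Ivy: 2 of 3 neighbours ≥ 1, becomes infected.
Round 4 — no new infections; cascade stops.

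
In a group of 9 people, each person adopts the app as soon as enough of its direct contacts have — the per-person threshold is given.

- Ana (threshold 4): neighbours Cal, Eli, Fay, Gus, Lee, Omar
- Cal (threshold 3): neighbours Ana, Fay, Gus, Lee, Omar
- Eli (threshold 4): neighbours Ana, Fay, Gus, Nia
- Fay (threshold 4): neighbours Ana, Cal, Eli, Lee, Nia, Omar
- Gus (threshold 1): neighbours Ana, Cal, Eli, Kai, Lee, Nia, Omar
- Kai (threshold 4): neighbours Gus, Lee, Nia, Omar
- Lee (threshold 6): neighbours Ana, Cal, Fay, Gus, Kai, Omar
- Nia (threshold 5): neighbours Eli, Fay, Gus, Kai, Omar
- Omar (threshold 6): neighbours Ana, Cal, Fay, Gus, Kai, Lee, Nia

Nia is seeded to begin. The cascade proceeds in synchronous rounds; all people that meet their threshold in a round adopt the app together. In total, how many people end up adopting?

2

Round 1 — Nia adopts the app (initial).
Round 2 — checking thresholds:
  Eli: 1 of 4 neighbours < 4, below threshold.
  Fay: 1 of 6 neighbours < 4, below threshold.
  Gus: 1 of 7 neighbours ≥ 1, adopts the app.
  Kai: 1 of 4 neighbours < 4, below threshold.
  Omar: 1 of 7 neighbours < 6, below threshold.
Round 3 — no new adoptions; cascade stops.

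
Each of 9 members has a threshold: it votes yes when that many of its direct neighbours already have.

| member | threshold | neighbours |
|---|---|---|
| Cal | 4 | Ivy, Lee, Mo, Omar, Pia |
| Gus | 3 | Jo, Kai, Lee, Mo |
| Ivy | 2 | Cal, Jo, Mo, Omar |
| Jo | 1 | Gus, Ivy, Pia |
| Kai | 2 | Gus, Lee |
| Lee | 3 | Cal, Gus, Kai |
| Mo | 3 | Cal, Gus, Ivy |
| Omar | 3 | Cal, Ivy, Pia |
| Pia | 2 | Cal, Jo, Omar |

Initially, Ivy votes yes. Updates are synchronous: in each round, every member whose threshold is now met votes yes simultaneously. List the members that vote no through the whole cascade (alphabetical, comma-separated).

Round 1 — Ivy votes yes (initial).
Round 2 — checking thresholds:
  Cal: 1 of 5 neighbours < 4, not yet.
  Jo: 1 of 3 neighbours ≥ 1, votes yes.
  Mo: 1 of 3 neighbours < 3, not yet.
  Omar: 1 of 3 neighbours < 3, not yet.
Round 3 — no new yes votes; cascade stops.

Cal, Gus, Kai, Lee, Mo, Omar, Pia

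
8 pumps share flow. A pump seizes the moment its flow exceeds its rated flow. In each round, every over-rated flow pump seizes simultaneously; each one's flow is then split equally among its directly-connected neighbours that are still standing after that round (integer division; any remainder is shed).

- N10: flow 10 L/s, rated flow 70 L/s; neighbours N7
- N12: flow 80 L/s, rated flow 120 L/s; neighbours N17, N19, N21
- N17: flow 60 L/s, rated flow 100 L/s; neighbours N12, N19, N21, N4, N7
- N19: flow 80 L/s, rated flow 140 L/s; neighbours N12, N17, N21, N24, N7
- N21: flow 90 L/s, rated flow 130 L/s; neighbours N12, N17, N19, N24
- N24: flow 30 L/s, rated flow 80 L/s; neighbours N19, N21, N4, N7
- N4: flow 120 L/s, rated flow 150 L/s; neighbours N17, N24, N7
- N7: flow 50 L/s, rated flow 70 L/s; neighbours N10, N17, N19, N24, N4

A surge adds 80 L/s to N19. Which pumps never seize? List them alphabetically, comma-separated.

Round 1 — N19 at 160 > 140. N19 seizes.
  N19 sheds 160 L/s to N12, N17, N21, N24, N7: 32 each.
    N12: 80+32 = 112 ≤ 120
    N17: 60+32 = 92 ≤ 100
    N21: 90+32 = 122 ≤ 130
    N24: 30+32 = 62 ≤ 80
    N7: 50+32 = 82 > 70
Round 2 — N7 seizes.
  N7 sheds 82 L/s to N10, N17, N24, N4: 20 each (2 lost).
    N10: 10+20 = 30 ≤ 70
    N17: 92+20 = 112 > 100
    N24: 62+20 = 82 > 80
    N4: 120+20 = 140 ≤ 150
Round 3 — N17, N24 seize.
  N17 sheds 112 L/s to N12, N21, N4: 37 each (1 lost).
    N12: 112+37 = 149 > 120
    N21: 122+37 = 159 > 130
    N4: 140+37 = 177 > 150
  N24 sheds 82 L/s to N21, N4: 41 each.
    N21: 159+41 = 200 > 130
    N4: 177+41 = 218 > 150
Round 4 — N12, N21, N4 seize.
  N12 sheds 149 L/s: no online neighbours, lost.
  N21 sheds 200 L/s: no online neighbours, lost.
  N4 sheds 218 L/s: no online neighbours, lost.
No further seizures.

N10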